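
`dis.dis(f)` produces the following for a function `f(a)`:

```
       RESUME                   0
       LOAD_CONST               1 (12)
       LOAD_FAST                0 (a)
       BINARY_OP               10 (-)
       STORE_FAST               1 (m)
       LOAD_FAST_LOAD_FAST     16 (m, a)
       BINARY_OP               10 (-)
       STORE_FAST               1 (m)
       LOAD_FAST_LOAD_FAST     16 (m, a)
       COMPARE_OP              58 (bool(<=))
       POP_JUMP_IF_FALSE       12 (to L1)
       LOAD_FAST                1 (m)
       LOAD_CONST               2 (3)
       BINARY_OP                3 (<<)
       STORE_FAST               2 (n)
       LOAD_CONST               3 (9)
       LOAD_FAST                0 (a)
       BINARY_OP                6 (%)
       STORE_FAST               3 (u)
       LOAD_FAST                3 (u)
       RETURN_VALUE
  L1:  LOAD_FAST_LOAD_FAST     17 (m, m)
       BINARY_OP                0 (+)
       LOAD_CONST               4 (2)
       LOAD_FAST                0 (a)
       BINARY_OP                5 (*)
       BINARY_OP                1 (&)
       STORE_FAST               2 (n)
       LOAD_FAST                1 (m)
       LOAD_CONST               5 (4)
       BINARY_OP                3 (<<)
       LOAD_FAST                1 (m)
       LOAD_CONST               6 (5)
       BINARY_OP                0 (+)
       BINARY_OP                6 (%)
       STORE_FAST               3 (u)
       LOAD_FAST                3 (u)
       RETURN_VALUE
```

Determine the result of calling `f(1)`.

LOAD_CONST → push 12. Stack: [12]
LOAD_FAST a → push 1. Stack: [12, 1]
BINARY_OP - → 12 - 1 = 11. Stack: [11]
STORE_FAST m → m=11. Stack: []
LOAD_FAST_LOAD_FAST m,a → push 11,1. Stack: [11, 1]
BINARY_OP - → 11 - 1 = 10. Stack: [10]
STORE_FAST m → m=10. Stack: []
LOAD_FAST_LOAD_FAST m,a → push 10,1. Stack: [10, 1]
COMPARE_OP bool(<=) → 10 vs 1 = False. Stack: [False]
POP_JUMP_IF_FALSE → pop False; jump. Stack: []
LOAD_FAST_LOAD_FAST m,m → push 10,10. Stack: [10, 10]
BINARY_OP + → 10 + 10 = 20. Stack: [20]
LOAD_CONST → push 2. Stack: [20, 2]
LOAD_FAST a → push 1. Stack: [20, 2, 1]
BINARY_OP * → 2 * 1 = 2. Stack: [20, 2]
BINARY_OP & → 20 & 2 = 0. Stack: [0]
STORE_FAST n → n=0. Stack: []
LOAD_FAST m → push 10. Stack: [10]
LOAD_CONST → push 4. Stack: [10, 4]
BINARY_OP << → 10 << 4 = 160. Stack: [160]
LOAD_FAST m → push 10. Stack: [160, 10]
LOAD_CONST → push 5. Stack: [160, 10, 5]
BINARY_OP + → 10 + 5 = 15. Stack: [160, 15]
BINARY_OP % → 160 % 15 = 10. Stack: [10]
STORE_FAST u → u=10. Stack: []
LOAD_FAST u → push 10. Stack: [10]
RETURN_VALUE → return 10.

10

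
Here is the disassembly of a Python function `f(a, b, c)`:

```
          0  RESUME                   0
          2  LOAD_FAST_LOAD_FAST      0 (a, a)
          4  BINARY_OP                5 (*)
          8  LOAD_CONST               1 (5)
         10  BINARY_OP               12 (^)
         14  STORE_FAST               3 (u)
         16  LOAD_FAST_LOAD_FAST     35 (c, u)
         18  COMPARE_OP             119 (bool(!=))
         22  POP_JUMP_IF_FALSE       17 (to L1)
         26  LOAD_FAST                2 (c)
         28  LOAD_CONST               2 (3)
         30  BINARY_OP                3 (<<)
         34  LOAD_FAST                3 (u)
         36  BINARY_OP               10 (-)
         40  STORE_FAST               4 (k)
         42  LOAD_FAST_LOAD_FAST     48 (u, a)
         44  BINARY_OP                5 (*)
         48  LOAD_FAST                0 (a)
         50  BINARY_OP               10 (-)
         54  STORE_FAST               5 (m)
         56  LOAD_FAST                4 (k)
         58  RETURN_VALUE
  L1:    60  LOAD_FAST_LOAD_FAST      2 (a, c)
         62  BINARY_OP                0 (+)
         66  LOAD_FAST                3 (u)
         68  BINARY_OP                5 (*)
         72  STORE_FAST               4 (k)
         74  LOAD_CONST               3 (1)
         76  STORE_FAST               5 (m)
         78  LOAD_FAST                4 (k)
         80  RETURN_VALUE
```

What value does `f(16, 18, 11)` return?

-173

LOAD_FAST_LOAD_FAST a,a → push 16,16. Stack: [16, 16]
BINARY_OP * → 16 * 16 = 256. Stack: [256]
LOAD_CONST → push 5. Stack: [256, 5]
BINARY_OP ^ → 256 ^ 5 = 261. Stack: [261]
STORE_FAST u → u=261. Stack: []
LOAD_FAST_LOAD_FAST c,u → push 11,261. Stack: [11, 261]
COMPARE_OP bool(!=) → 11 vs 261 = True. Stack: [True]
POP_JUMP_IF_FALSE → pop True; no jump. Stack: []
LOAD_FAST c → push 11. Stack: [11]
LOAD_CONST → push 3. Stack: [11, 3]
BINARY_OP << → 11 << 3 = 88. Stack: [88]
LOAD_FAST u → push 261. Stack: [88, 261]
BINARY_OP - → 88 - 261 = -173. Stack: [-173]
STORE_FAST k → k=-173. Stack: []
LOAD_FAST_LOAD_FAST u,a → push 261,16. Stack: [261, 16]
BINARY_OP * → 261 * 16 = 4176. Stack: [4176]
LOAD_FAST a → push 16. Stack: [4176, 16]
BINARY_OP - → 4176 - 16 = 4160. Stack: [4160]
STORE_FAST m → m=4160. Stack: []
LOAD_FAST k → push -173. Stack: [-173]
RETURN_VALUE → return -173.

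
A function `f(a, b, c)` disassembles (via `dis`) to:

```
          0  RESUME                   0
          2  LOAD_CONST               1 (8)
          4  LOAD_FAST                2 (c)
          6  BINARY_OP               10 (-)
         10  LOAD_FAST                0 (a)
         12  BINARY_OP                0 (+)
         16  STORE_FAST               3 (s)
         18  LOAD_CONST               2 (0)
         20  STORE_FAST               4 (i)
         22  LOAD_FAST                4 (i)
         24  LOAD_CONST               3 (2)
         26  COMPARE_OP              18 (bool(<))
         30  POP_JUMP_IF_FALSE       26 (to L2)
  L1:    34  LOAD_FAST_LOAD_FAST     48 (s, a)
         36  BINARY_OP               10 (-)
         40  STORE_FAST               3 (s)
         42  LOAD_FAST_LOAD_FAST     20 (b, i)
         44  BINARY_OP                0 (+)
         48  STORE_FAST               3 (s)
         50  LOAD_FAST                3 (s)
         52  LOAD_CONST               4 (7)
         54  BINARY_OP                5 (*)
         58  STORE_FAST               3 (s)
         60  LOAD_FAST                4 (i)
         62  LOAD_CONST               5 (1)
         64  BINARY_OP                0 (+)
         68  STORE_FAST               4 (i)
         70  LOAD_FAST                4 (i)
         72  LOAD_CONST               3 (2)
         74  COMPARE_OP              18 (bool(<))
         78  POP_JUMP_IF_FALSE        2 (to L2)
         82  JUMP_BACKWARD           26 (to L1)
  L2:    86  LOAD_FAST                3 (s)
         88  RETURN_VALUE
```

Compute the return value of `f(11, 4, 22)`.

LOAD_CONST → push 8. Stack: [8]
LOAD_FAST c → push 22. Stack: [8, 22]
BINARY_OP - → 8 - 22 = -14. Stack: [-14]
LOAD_FAST a → push 11. Stack: [-14, 11]
BINARY_OP + → -14 + 11 = -3. Stack: [-3]
STORE_FAST s → s=-3. Stack: []
LOAD_CONST → push 0. Stack: [0]
STORE_FAST i → i=0. Stack: []
LOAD_FAST i → push 0. Stack: [0]
LOAD_CONST → push 2. Stack: [0, 2]
COMPARE_OP bool(<) → 0 vs 2 = True. Stack: [True]
POP_JUMP_IF_FALSE → pop True; no jump. Stack: []
LOAD_FAST_LOAD_FAST s,a → push -3,11. Stack: [-3, 11]
BINARY_OP - → -3 - 11 = -14. Stack: [-14]
STORE_FAST s → s=-14. Stack: []
LOAD_FAST_LOAD_FAST b,i → push 4,0. Stack: [4, 0]
BINARY_OP + → 4 + 0 = 4. Stack: [4]
STORE_FAST s → s=4. Stack: []
LOAD_FAST s → push 4. Stack: [4]
LOAD_CONST → push 7. Stack: [4, 7]
BINARY_OP * → 4 * 7 = 28. Stack: [28]
STORE_FAST s → s=28. Stack: []
LOAD_FAST i → push 0. Stack: [0]
LOAD_CONST → push 1. Stack: [0, 1]
BINARY_OP + → 0 + 1 = 1. Stack: [1]
STORE_FAST i → i=1. Stack: []
LOAD_FAST i → push 1. Stack: [1]
LOAD_CONST → push 2. Stack: [1, 2]
COMPARE_OP bool(<) → 1 vs 2 = True. Stack: [True]
POP_JUMP_IF_FALSE → pop True; no jump. Stack: []
LOAD_FAST_LOAD_FAST s,a → push 28,11. Stack: [28, 11]
BINARY_OP - → 28 - 11 = 17. Stack: [17]
STORE_FAST s → s=17. Stack: []
LOAD_FAST_LOAD_FAST b,i → push 4,1. Stack: [4, 1]
BINARY_OP + → 4 + 1 = 5. Stack: [5]
STORE_FAST s → s=5. Stack: []
LOAD_FAST s → push 5. Stack: [5]
LOAD_CONST → push 7. Stack: [5, 7]
BINARY_OP * → 5 * 7 = 35. Stack: [35]
STORE_FAST s → s=35. Stack: []
LOAD_FAST i → push 1. Stack: [1]
LOAD_CONST → push 1. Stack: [1, 1]
BINARY_OP + → 1 + 1 = 2. Stack: [2]
STORE_FAST i → i=2. Stack: []
LOAD_FAST i → push 2. Stack: [2]
LOAD_CONST → push 2. Stack: [2, 2]
COMPARE_OP bool(<) → 2 vs 2 = False. Stack: [False]
POP_JUMP_IF_FALSE → pop False; jump. Stack: []
LOAD_FAST s → push 35. Stack: [35]
RETURN_VALUE → return 35.

35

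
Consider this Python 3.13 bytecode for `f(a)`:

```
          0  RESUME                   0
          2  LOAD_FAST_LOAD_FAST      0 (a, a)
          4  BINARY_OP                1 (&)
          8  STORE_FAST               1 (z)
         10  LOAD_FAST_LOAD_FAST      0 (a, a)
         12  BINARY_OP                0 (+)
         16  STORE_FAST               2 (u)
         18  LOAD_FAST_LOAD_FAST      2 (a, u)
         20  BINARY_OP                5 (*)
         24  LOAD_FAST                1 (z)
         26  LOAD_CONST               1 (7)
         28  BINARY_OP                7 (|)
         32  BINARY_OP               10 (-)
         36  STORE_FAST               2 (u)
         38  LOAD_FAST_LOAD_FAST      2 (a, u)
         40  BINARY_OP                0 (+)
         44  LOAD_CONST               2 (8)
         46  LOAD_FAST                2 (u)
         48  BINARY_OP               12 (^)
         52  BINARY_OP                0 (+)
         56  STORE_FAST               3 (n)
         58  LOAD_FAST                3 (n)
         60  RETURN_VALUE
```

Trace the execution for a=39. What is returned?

6037

LOAD_FAST_LOAD_FAST a,a → push 39,39. Stack: [39, 39]
BINARY_OP & → 39 & 39 = 39. Stack: [39]
STORE_FAST z → z=39. Stack: []
LOAD_FAST_LOAD_FAST a,a → push 39,39. Stack: [39, 39]
BINARY_OP + → 39 + 39 = 78. Stack: [78]
STORE_FAST u → u=78. Stack: []
LOAD_FAST_LOAD_FAST a,u → push 39,78. Stack: [39, 78]
BINARY_OP * → 39 * 78 = 3042. Stack: [3042]
LOAD_FAST z → push 39. Stack: [3042, 39]
LOAD_CONST → push 7. Stack: [3042, 39, 7]
BINARY_OP | → 39 | 7 = 39. Stack: [3042, 39]
BINARY_OP - → 3042 - 39 = 3003. Stack: [3003]
STORE_FAST u → u=3003. Stack: []
LOAD_FAST_LOAD_FAST a,u → push 39,3003. Stack: [39, 3003]
BINARY_OP + → 39 + 3003 = 3042. Stack: [3042]
LOAD_CONST → push 8. Stack: [3042, 8]
LOAD_FAST u → push 3003. Stack: [3042, 8, 3003]
BINARY_OP ^ → 8 ^ 3003 = 2995. Stack: [3042, 2995]
BINARY_OP + → 3042 + 2995 = 6037. Stack: [6037]
STORE_FAST n → n=6037. Stack: []
LOAD_FAST n → push 6037. Stack: [6037]
RETURN_VALUE → return 6037.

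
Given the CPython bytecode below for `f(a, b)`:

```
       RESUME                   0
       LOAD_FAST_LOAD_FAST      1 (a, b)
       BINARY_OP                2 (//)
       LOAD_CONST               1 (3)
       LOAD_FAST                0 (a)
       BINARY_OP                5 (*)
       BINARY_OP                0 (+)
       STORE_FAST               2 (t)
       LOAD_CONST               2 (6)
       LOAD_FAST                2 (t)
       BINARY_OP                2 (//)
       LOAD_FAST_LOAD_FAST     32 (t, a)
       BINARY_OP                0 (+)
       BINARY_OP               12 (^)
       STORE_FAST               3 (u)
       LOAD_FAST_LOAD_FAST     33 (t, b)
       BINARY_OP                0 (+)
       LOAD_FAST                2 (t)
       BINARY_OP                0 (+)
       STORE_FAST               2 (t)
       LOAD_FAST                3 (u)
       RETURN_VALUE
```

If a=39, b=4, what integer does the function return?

LOAD_FAST_LOAD_FAST a,b → push 39,4. Stack: [39, 4]
BINARY_OP // → 39 // 4 = 9. Stack: [9]
LOAD_CONST → push 3. Stack: [9, 3]
LOAD_FAST a → push 39. Stack: [9, 3, 39]
BINARY_OP * → 3 * 39 = 117. Stack: [9, 117]
BINARY_OP + → 9 + 117 = 126. Stack: [126]
STORE_FAST t → t=126. Stack: []
LOAD_CONST → push 6. Stack: [6]
LOAD_FAST t → push 126. Stack: [6, 126]
BINARY_OP // → 6 // 126 = 0. Stack: [0]
LOAD_FAST_LOAD_FAST t,a → push 126,39. Stack: [0, 126, 39]
BINARY_OP + → 126 + 39 = 165. Stack: [0, 165]
BINARY_OP ^ → 0 ^ 165 = 165. Stack: [165]
STORE_FAST u → u=165. Stack: []
LOAD_FAST_LOAD_FAST t,b → push 126,4. Stack: [126, 4]
BINARY_OP + → 126 + 4 = 130. Stack: [130]
LOAD_FAST t → push 126. Stack: [130, 126]
BINARY_OP + → 130 + 126 = 256. Stack: [256]
STORE_FAST t → t=256. Stack: []
LOAD_FAST u → push 165. Stack: [165]
RETURN_VALUE → return 165.

165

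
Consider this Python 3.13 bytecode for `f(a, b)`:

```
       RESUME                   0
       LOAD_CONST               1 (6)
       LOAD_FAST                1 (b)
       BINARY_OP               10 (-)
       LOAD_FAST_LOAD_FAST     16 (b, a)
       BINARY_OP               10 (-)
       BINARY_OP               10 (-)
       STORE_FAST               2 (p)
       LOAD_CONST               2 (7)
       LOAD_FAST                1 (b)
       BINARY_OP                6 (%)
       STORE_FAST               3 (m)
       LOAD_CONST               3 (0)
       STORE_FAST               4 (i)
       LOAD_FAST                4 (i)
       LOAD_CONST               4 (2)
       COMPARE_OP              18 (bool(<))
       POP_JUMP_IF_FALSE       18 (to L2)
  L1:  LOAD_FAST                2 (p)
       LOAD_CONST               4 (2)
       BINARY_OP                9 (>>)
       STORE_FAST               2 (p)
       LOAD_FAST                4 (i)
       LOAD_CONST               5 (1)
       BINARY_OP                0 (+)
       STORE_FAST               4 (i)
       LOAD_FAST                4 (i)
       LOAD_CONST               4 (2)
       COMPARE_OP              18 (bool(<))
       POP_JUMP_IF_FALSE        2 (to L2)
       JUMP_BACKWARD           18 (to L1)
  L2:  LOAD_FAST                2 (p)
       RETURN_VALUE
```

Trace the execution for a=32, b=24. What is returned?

LOAD_CONST → push 6. Stack: [6]
LOAD_FAST b → push 24. Stack: [6, 24]
BINARY_OP - → 6 - 24 = -18. Stack: [-18]
LOAD_FAST_LOAD_FAST b,a → push 24,32. Stack: [-18, 24, 32]
BINARY_OP - → 24 - 32 = -8. Stack: [-18, -8]
BINARY_OP - → -18 - -8 = -10. Stack: [-10]
STORE_FAST p → p=-10. Stack: []
LOAD_CONST → push 7. Stack: [7]
LOAD_FAST b → push 24. Stack: [7, 24]
BINARY_OP % → 7 % 24 = 7. Stack: [7]
STORE_FAST m → m=7. Stack: []
LOAD_CONST → push 0. Stack: [0]
STORE_FAST i → i=0. Stack: []
LOAD_FAST i → push 0. Stack: [0]
LOAD_CONST → push 2. Stack: [0, 2]
COMPARE_OP bool(<) → 0 vs 2 = True. Stack: [True]
POP_JUMP_IF_FALSE → pop True; no jump. Stack: []
LOAD_FAST p → push -10. Stack: [-10]
LOAD_CONST → push 2. Stack: [-10, 2]
BINARY_OP >> → -10 >> 2 = -3. Stack: [-3]
STORE_FAST p → p=-3. Stack: []
LOAD_FAST i → push 0. Stack: [0]
LOAD_CONST → push 1. Stack: [0, 1]
BINARY_OP + → 0 + 1 = 1. Stack: [1]
STORE_FAST i → i=1. Stack: []
LOAD_FAST i → push 1. Stack: [1]
LOAD_CONST → push 2. Stack: [1, 2]
COMPARE_OP bool(<) → 1 vs 2 = True. Stack: [True]
POP_JUMP_IF_FALSE → pop True; no jump. Stack: []
LOAD_FAST p → push -3. Stack: [-3]
LOAD_CONST → push 2. Stack: [-3, 2]
BINARY_OP >> → -3 >> 2 = -1. Stack: [-1]
STORE_FAST p → p=-1. Stack: []
LOAD_FAST i → push 1. Stack: [1]
LOAD_CONST → push 1. Stack: [1, 1]
BINARY_OP + → 1 + 1 = 2. Stack: [2]
STORE_FAST i → i=2. Stack: []
LOAD_FAST i → push 2. Stack: [2]
LOAD_CONST → push 2. Stack: [2, 2]
COMPARE_OP bool(<) → 2 vs 2 = False. Stack: [False]
POP_JUMP_IF_FALSE → pop False; jump. Stack: []
LOAD_FAST p → push -1. Stack: [-1]
RETURN_VALUE → return -1.

-1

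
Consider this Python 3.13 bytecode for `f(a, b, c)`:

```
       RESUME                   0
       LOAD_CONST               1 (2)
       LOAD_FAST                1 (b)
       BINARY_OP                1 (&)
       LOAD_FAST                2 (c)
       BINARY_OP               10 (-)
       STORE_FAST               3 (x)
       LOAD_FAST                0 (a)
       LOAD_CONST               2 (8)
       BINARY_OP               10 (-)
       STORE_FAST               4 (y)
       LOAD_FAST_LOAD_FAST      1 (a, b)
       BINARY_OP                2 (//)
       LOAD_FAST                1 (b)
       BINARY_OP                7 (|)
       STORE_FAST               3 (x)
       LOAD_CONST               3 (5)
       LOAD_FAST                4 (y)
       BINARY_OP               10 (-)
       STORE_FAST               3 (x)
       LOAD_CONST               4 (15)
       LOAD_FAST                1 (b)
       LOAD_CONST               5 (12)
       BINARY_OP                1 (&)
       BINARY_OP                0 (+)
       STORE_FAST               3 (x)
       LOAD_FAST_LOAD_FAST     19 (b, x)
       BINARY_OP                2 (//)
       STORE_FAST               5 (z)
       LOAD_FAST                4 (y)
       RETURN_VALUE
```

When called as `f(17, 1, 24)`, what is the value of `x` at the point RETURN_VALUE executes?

15

LOAD_CONST → push 2. Stack: [2]
LOAD_FAST b → push 1. Stack: [2, 1]
BINARY_OP & → 2 & 1 = 0. Stack: [0]
LOAD_FAST c → push 24. Stack: [0, 24]
BINARY_OP - → 0 - 24 = -24. Stack: [-24]
STORE_FAST x → x=-24. Stack: []
LOAD_FAST a → push 17. Stack: [17]
LOAD_CONST → push 8. Stack: [17, 8]
BINARY_OP - → 17 - 8 = 9. Stack: [9]
STORE_FAST y → y=9. Stack: []
LOAD_FAST_LOAD_FAST a,b → push 17,1. Stack: [17, 1]
BINARY_OP // → 17 // 1 = 17. Stack: [17]
LOAD_FAST b → push 1. Stack: [17, 1]
BINARY_OP | → 17 | 1 = 17. Stack: [17]
STORE_FAST x → x=17. Stack: []
LOAD_CONST → push 5. Stack: [5]
LOAD_FAST y → push 9. Stack: [5, 9]
BINARY_OP - → 5 - 9 = -4. Stack: [-4]
STORE_FAST x → x=-4. Stack: []
LOAD_CONST → push 15. Stack: [15]
LOAD_FAST b → push 1. Stack: [15, 1]
LOAD_CONST → push 12. Stack: [15, 1, 12]
BINARY_OP & → 1 & 12 = 0. Stack: [15, 0]
BINARY_OP + → 15 + 0 = 15. Stack: [15]
STORE_FAST x → x=15. Stack: []
LOAD_FAST_LOAD_FAST b,x → push 1,15. Stack: [1, 15]
BINARY_OP // → 1 // 15 = 0. Stack: [0]
STORE_FAST z → z=0. Stack: []
LOAD_FAST y → push 9. Stack: [9]
RETURN_VALUE → return 9.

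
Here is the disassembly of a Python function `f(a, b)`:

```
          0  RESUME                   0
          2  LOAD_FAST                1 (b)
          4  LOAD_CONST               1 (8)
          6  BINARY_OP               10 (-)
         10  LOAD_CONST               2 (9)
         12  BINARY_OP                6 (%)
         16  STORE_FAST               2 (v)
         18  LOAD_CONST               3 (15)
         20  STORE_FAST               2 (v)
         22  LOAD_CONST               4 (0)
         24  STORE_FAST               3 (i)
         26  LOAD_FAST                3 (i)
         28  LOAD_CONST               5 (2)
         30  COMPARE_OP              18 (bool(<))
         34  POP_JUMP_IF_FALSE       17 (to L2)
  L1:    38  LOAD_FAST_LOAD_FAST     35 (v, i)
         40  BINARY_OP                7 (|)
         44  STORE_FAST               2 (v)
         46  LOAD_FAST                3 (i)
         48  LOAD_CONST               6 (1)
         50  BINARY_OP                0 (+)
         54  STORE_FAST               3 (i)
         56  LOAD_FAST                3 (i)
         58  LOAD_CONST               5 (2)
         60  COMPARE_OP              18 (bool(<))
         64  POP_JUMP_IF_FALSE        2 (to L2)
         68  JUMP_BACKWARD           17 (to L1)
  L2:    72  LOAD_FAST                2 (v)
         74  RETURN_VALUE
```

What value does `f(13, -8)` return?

15

LOAD_FAST b → push -8. Stack: [-8]
LOAD_CONST → push 8. Stack: [-8, 8]
BINARY_OP - → -8 - 8 = -16. Stack: [-16]
LOAD_CONST → push 9. Stack: [-16, 9]
BINARY_OP % → -16 % 9 = 2. Stack: [2]
STORE_FAST v → v=2. Stack: []
LOAD_CONST → push 15. Stack: [15]
STORE_FAST v → v=15. Stack: []
LOAD_CONST → push 0. Stack: [0]
STORE_FAST i → i=0. Stack: []
LOAD_FAST i → push 0. Stack: [0]
LOAD_CONST → push 2. Stack: [0, 2]
COMPARE_OP bool(<) → 0 vs 2 = True. Stack: [True]
POP_JUMP_IF_FALSE → pop True; no jump. Stack: []
LOAD_FAST_LOAD_FAST v,i → push 15,0. Stack: [15, 0]
BINARY_OP | → 15 | 0 = 15. Stack: [15]
STORE_FAST v → v=15. Stack: []
LOAD_FAST i → push 0. Stack: [0]
LOAD_CONST → push 1. Stack: [0, 1]
BINARY_OP + → 0 + 1 = 1. Stack: [1]
STORE_FAST i → i=1. Stack: []
LOAD_FAST i → push 1. Stack: [1]
LOAD_CONST → push 2. Stack: [1, 2]
COMPARE_OP bool(<) → 1 vs 2 = True. Stack: [True]
POP_JUMP_IF_FALSE → pop True; no jump. Stack: []
LOAD_FAST_LOAD_FAST v,i → push 15,1. Stack: [15, 1]
BINARY_OP | → 15 | 1 = 15. Stack: [15]
STORE_FAST v → v=15. Stack: []
LOAD_FAST i → push 1. Stack: [1]
LOAD_CONST → push 1. Stack: [1, 1]
BINARY_OP + → 1 + 1 = 2. Stack: [2]
STORE_FAST i → i=2. Stack: []
LOAD_FAST i → push 2. Stack: [2]
LOAD_CONST → push 2. Stack: [2, 2]
COMPARE_OP bool(<) → 2 vs 2 = False. Stack: [False]
POP_JUMP_IF_FALSE → pop False; jump. Stack: []
LOAD_FAST v → push 15. Stack: [15]
RETURN_VALUE → return 15.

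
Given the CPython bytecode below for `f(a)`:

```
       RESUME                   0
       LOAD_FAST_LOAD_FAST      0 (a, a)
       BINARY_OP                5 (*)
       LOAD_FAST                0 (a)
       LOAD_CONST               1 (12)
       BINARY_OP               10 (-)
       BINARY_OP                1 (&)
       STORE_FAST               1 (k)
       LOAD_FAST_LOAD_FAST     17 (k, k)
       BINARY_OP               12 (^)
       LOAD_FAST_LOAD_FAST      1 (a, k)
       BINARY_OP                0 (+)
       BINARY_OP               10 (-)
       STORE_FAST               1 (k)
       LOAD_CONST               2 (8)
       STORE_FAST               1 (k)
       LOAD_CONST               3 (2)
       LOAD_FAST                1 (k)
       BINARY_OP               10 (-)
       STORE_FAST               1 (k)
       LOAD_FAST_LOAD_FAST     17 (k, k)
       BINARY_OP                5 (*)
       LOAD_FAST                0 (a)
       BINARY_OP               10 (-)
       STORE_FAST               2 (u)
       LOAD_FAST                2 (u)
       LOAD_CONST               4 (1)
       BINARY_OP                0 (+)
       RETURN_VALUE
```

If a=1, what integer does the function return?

36

LOAD_FAST_LOAD_FAST a,a → push 1,1. Stack: [1, 1]
BINARY_OP * → 1 * 1 = 1. Stack: [1]
LOAD_FAST a → push 1. Stack: [1, 1]
LOAD_CONST → push 12. Stack: [1, 1, 12]
BINARY_OP - → 1 - 12 = -11. Stack: [1, -11]
BINARY_OP & → 1 & -11 = 1. Stack: [1]
STORE_FAST k → k=1. Stack: []
LOAD_FAST_LOAD_FAST k,k → push 1,1. Stack: [1, 1]
BINARY_OP ^ → 1 ^ 1 = 0. Stack: [0]
LOAD_FAST_LOAD_FAST a,k → push 1,1. Stack: [0, 1, 1]
BINARY_OP + → 1 + 1 = 2. Stack: [0, 2]
BINARY_OP - → 0 - 2 = -2. Stack: [-2]
STORE_FAST k → k=-2. Stack: []
LOAD_CONST → push 8. Stack: [8]
STORE_FAST k → k=8. Stack: []
LOAD_CONST → push 2. Stack: [2]
LOAD_FAST k → push 8. Stack: [2, 8]
BINARY_OP - → 2 - 8 = -6. Stack: [-6]
STORE_FAST k → k=-6. Stack: []
LOAD_FAST_LOAD_FAST k,k → push -6,-6. Stack: [-6, -6]
BINARY_OP * → -6 * -6 = 36. Stack: [36]
LOAD_FAST a → push 1. Stack: [36, 1]
BINARY_OP - → 36 - 1 = 35. Stack: [35]
STORE_FAST u → u=35. Stack: []
LOAD_FAST u → push 35. Stack: [35]
LOAD_CONST → push 1. Stack: [35, 1]
BINARY_OP + → 35 + 1 = 36. Stack: [36]
RETURN_VALUE → return 36.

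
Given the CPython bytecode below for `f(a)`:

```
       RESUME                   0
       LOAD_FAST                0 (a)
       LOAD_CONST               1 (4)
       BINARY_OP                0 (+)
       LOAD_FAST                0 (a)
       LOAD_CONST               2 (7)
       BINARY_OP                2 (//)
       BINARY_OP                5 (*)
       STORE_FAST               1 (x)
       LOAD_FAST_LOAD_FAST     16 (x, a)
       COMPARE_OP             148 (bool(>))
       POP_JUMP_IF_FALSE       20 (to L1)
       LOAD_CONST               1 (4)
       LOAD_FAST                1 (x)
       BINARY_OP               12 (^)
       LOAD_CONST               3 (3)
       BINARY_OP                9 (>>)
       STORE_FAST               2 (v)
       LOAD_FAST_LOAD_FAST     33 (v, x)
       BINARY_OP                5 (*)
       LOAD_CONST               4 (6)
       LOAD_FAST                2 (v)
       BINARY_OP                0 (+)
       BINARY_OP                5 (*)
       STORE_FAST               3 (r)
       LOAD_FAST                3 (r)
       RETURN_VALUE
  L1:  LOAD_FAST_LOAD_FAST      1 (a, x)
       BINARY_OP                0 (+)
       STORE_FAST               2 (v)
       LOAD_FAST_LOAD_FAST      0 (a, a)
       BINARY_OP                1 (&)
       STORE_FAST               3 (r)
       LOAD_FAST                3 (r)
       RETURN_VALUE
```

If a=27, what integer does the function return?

LOAD_FAST a → push 27. Stack: [27]
LOAD_CONST → push 4. Stack: [27, 4]
BINARY_OP + → 27 + 4 = 31. Stack: [31]
LOAD_FAST a → push 27. Stack: [31, 27]
LOAD_CONST → push 7. Stack: [31, 27, 7]
BINARY_OP // → 27 // 7 = 3. Stack: [31, 3]
BINARY_OP * → 31 * 3 = 93. Stack: [93]
STORE_FAST x → x=93. Stack: []
LOAD_FAST_LOAD_FAST x,a → push 93,27. Stack: [93, 27]
COMPARE_OP bool(>) → 93 vs 27 = True. Stack: [True]
POP_JUMP_IF_FALSE → pop True; no jump. Stack: []
LOAD_CONST → push 4. Stack: [4]
LOAD_FAST x → push 93. Stack: [4, 93]
BINARY_OP ^ → 4 ^ 93 = 89. Stack: [89]
LOAD_CONST → push 3. Stack: [89, 3]
BINARY_OP >> → 89 >> 3 = 11. Stack: [11]
STORE_FAST v → v=11. Stack: []
LOAD_FAST_LOAD_FAST v,x → push 11,93. Stack: [11, 93]
BINARY_OP * → 11 * 93 = 1023. Stack: [1023]
LOAD_CONST → push 6. Stack: [1023, 6]
LOAD_FAST v → push 11. Stack: [1023, 6, 11]
BINARY_OP + → 6 + 11 = 17. Stack: [1023, 17]
BINARY_OP * → 1023 * 17 = 17391. Stack: [17391]
STORE_FAST r → r=17391. Stack: []
LOAD_FAST r → push 17391. Stack: [17391]
RETURN_VALUE → return 17391.

17391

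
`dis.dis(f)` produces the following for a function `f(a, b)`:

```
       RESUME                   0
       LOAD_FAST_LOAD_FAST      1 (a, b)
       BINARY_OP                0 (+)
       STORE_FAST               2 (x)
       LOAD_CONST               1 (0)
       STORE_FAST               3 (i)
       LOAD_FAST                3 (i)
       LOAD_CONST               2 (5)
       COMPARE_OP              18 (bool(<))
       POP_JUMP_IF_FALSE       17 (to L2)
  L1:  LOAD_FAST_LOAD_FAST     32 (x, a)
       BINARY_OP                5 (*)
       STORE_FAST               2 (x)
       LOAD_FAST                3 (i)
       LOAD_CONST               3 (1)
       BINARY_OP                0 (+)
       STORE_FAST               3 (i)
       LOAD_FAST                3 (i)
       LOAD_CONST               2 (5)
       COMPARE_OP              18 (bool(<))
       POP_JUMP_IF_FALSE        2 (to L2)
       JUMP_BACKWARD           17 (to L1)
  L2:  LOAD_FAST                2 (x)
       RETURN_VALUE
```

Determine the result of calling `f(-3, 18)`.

LOAD_FAST_LOAD_FAST a,b → push -3,18
BINARY_OP + → -3 + 18 = 15
STORE_FAST x → x=15
LOAD_CONST → push 0
STORE_FAST i → i=0
LOAD_FAST i → push 0
LOAD_CONST → push 5
COMPARE_OP bool(<) → 0 vs 5 = True
POP_JUMP_IF_FALSE → pop True; no jump
LOAD_FAST_LOAD_FAST x,a → push 15,-3
BINARY_OP * → 15 * -3 = -45
STORE_FAST x → x=-45
LOAD_FAST i → push 0
LOAD_CONST → push 1
BINARY_OP + → 0 + 1 = 1
STORE_FAST i → i=1
LOAD_FAST i → push 1
LOAD_CONST → push 5
COMPARE_OP bool(<) → 1 vs 5 = True
POP_JUMP_IF_FALSE → pop True; no jump
LOAD_FAST_LOAD_FAST x,a → push -45,-3
BINARY_OP * → -45 * -3 = 135
STORE_FAST x → x=135
LOAD_FAST i → push 1
LOAD_CONST → push 1
BINARY_OP + → 1 + 1 = 2
STORE_FAST i → i=2
LOAD_FAST i → push 2
LOAD_CONST → push 5
COMPARE_OP bool(<) → 2 vs 5 = True
POP_JUMP_IF_FALSE → pop True; no jump
LOAD_FAST_LOAD_FAST x,a → push 135,-3
BINARY_OP * → 135 * -3 = -405
STORE_FAST x → x=-405
LOAD_FAST i → push 2
LOAD_CONST → push 1
BINARY_OP + → 2 + 1 = 3
STORE_FAST i → i=3
LOAD_FAST i → push 3
LOAD_CONST → push 5
COMPARE_OP bool(<) → 3 vs 5 = True
POP_JUMP_IF_FALSE → pop True; no jump
LOAD_FAST_LOAD_FAST x,a → push -405,-3
BINARY_OP * → -405 * -3 = 1215
STORE_FAST x → x=1215
LOAD_FAST i → push 3
LOAD_CONST → push 1
BINARY_OP + → 3 + 1 = 4
STORE_FAST i → i=4
LOAD_FAST i → push 4
LOAD_CONST → push 5
COMPARE_OP bool(<) → 4 vs 5 = True
POP_JUMP_IF_FALSE → pop True; no jump
LOAD_FAST_LOAD_FAST x,a → push 1215,-3
BINARY_OP * → 1215 * -3 = -3645
STORE_FAST x → x=-3645
LOAD_FAST i → push 4
LOAD_CONST → push 1
BINARY_OP + → 4 + 1 = 5
STORE_FAST i → i=5
LOAD_FAST i → push 5
LOAD_CONST → push 5
COMPARE_OP bool(<) → 5 vs 5 = False
POP_JUMP_IF_FALSE → pop False; jump
LOAD_FAST x → push -3645
RETURN_VALUE → return -3645.

-3645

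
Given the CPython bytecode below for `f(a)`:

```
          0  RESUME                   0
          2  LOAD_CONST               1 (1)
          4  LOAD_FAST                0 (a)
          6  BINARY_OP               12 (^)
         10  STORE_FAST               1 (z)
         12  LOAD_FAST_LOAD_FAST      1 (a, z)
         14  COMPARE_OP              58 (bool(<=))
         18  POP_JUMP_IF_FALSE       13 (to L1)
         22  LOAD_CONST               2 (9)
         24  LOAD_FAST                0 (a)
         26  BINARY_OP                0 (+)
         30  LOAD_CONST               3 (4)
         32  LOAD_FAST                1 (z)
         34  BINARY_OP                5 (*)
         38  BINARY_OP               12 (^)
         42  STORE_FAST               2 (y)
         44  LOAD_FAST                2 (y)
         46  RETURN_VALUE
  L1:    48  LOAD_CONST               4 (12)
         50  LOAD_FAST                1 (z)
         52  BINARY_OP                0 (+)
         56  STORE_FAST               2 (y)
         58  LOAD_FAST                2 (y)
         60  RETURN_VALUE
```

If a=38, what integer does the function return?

179

LOAD_CONST → push 1. Stack: [1]
LOAD_FAST a → push 38. Stack: [1, 38]
BINARY_OP ^ → 1 ^ 38 = 39. Stack: [39]
STORE_FAST z → z=39. Stack: []
LOAD_FAST_LOAD_FAST a,z → push 38,39. Stack: [38, 39]
COMPARE_OP bool(<=) → 38 vs 39 = True. Stack: [True]
POP_JUMP_IF_FALSE → pop True; no jump. Stack: []
LOAD_CONST → push 9. Stack: [9]
LOAD_FAST a → push 38. Stack: [9, 38]
BINARY_OP + → 9 + 38 = 47. Stack: [47]
LOAD_CONST → push 4. Stack: [47, 4]
LOAD_FAST z → push 39. Stack: [47, 4, 39]
BINARY_OP * → 4 * 39 = 156. Stack: [47, 156]
BINARY_OP ^ → 47 ^ 156 = 179. Stack: [179]
STORE_FAST y → y=179. Stack: []
LOAD_FAST y → push 179. Stack: [179]
RETURN_VALUE → return 179.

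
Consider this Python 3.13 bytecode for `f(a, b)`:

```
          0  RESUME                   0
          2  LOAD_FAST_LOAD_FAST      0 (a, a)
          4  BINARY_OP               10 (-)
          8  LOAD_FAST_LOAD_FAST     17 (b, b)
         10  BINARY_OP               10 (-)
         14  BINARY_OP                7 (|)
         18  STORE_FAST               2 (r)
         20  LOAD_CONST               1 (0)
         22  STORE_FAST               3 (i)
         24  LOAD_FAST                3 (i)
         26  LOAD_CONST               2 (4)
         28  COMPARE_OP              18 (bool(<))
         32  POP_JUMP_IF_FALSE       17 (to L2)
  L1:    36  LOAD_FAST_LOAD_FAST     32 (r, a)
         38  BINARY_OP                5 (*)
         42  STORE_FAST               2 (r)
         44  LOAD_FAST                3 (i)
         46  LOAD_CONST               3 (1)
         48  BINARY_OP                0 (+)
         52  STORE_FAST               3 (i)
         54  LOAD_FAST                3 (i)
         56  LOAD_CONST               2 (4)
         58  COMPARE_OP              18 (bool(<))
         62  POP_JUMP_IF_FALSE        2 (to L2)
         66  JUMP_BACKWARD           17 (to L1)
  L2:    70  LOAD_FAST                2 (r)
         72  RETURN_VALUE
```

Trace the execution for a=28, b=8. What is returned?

0

LOAD_FAST_LOAD_FAST a,a → push 28,28. Stack: [28, 28]
BINARY_OP - → 28 - 28 = 0. Stack: [0]
LOAD_FAST_LOAD_FAST b,b → push 8,8. Stack: [0, 8, 8]
BINARY_OP - → 8 - 8 = 0. Stack: [0, 0]
BINARY_OP | → 0 | 0 = 0. Stack: [0]
STORE_FAST r → r=0. Stack: []
LOAD_CONST → push 0. Stack: [0]
STORE_FAST i → i=0. Stack: []
LOAD_FAST i → push 0. Stack: [0]
LOAD_CONST → push 4. Stack: [0, 4]
COMPARE_OP bool(<) → 0 vs 4 = True. Stack: [True]
POP_JUMP_IF_FALSE → pop True; no jump. Stack: []
LOAD_FAST_LOAD_FAST r,a → push 0,28. Stack: [0, 28]
BINARY_OP * → 0 * 28 = 0. Stack: [0]
STORE_FAST r → r=0. Stack: []
LOAD_FAST i → push 0. Stack: [0]
LOAD_CONST → push 1. Stack: [0, 1]
BINARY_OP + → 0 + 1 = 1. Stack: [1]
STORE_FAST i → i=1. Stack: []
LOAD_FAST i → push 1. Stack: [1]
LOAD_CONST → push 4. Stack: [1, 4]
COMPARE_OP bool(<) → 1 vs 4 = True. Stack: [True]
POP_JUMP_IF_FALSE → pop True; no jump. Stack: []
LOAD_FAST_LOAD_FAST r,a → push 0,28. Stack: [0, 28]
BINARY_OP * → 0 * 28 = 0. Stack: [0]
STORE_FAST r → r=0. Stack: []
LOAD_FAST i → push 1. Stack: [1]
LOAD_CONST → push 1. Stack: [1, 1]
BINARY_OP + → 1 + 1 = 2. Stack: [2]
STORE_FAST i → i=2. Stack: []
LOAD_FAST i → push 2. Stack: [2]
LOAD_CONST → push 4. Stack: [2, 4]
COMPARE_OP bool(<) → 2 vs 4 = True. Stack: [True]
POP_JUMP_IF_FALSE → pop True; no jump. Stack: []
LOAD_FAST_LOAD_FAST r,a → push 0,28. Stack: [0, 28]
BINARY_OP * → 0 * 28 = 0. Stack: [0]
STORE_FAST r → r=0. Stack: []
LOAD_FAST i → push 2. Stack: [2]
LOAD_CONST → push 1. Stack: [2, 1]
BINARY_OP + → 2 + 1 = 3. Stack: [3]
STORE_FAST i → i=3. Stack: []
LOAD_FAST i → push 3. Stack: [3]
LOAD_CONST → push 4. Stack: [3, 4]
COMPARE_OP bool(<) → 3 vs 4 = True. Stack: [True]
POP_JUMP_IF_FALSE → pop True; no jump. Stack: []
LOAD_FAST_LOAD_FAST r,a → push 0,28. Stack: [0, 28]
BINARY_OP * → 0 * 28 = 0. Stack: [0]
STORE_FAST r → r=0. Stack: []
LOAD_FAST i → push 3. Stack: [3]
LOAD_CONST → push 1. Stack: [3, 1]
BINARY_OP + → 3 + 1 = 4. Stack: [4]
STORE_FAST i → i=4. Stack: []
LOAD_FAST i → push 4. Stack: [4]
LOAD_CONST → push 4. Stack: [4, 4]
COMPARE_OP bool(<) → 4 vs 4 = False. Stack: [False]
POP_JUMP_IF_FALSE → pop False; jump. Stack: []
LOAD_FAST r → push 0. Stack: [0]
RETURN_VALUE → return 0.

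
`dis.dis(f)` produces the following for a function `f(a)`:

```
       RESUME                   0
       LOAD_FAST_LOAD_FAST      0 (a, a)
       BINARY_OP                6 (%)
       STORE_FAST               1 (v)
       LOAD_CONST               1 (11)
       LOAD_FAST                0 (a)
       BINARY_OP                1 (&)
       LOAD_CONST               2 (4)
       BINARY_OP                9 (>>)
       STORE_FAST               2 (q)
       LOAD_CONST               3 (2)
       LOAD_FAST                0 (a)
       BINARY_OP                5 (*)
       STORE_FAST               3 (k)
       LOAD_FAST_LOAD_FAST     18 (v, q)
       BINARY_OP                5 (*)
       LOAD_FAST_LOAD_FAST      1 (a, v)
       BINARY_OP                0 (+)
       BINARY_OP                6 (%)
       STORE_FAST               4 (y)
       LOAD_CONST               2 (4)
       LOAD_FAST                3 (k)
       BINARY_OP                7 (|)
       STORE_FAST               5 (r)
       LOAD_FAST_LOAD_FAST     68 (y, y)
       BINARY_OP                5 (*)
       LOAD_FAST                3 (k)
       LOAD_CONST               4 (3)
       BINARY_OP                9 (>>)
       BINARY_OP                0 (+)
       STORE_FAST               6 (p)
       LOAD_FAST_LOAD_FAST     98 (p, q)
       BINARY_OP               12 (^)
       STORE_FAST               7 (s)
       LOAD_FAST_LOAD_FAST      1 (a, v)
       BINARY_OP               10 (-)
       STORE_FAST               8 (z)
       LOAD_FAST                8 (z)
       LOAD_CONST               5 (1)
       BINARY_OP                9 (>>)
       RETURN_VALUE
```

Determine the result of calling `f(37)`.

LOAD_FAST_LOAD_FAST a,a → push 37,37. Stack: [37, 37]
BINARY_OP % → 37 % 37 = 0. Stack: [0]
STORE_FAST v → v=0. Stack: []
LOAD_CONST → push 11. Stack: [11]
LOAD_FAST a → push 37. Stack: [11, 37]
BINARY_OP & → 11 & 37 = 1. Stack: [1]
LOAD_CONST → push 4. Stack: [1, 4]
BINARY_OP >> → 1 >> 4 = 0. Stack: [0]
STORE_FAST q → q=0. Stack: []
LOAD_CONST → push 2. Stack: [2]
LOAD_FAST a → push 37. Stack: [2, 37]
BINARY_OP * → 2 * 37 = 74. Stack: [74]
STORE_FAST k → k=74. Stack: []
LOAD_FAST_LOAD_FAST v,q → push 0,0. Stack: [0, 0]
BINARY_OP * → 0 * 0 = 0. Stack: [0]
LOAD_FAST_LOAD_FAST a,v → push 37,0. Stack: [0, 37, 0]
BINARY_OP + → 37 + 0 = 37. Stack: [0, 37]
BINARY_OP % → 0 % 37 = 0. Stack: [0]
STORE_FAST y → y=0. Stack: []
LOAD_CONST → push 4. Stack: [4]
LOAD_FAST k → push 74. Stack: [4, 74]
BINARY_OP | → 4 | 74 = 78. Stack: [78]
STORE_FAST r → r=78. Stack: []
LOAD_FAST_LOAD_FAST y,y → push 0,0. Stack: [0, 0]
BINARY_OP * → 0 * 0 = 0. Stack: [0]
LOAD_FAST k → push 74. Stack: [0, 74]
LOAD_CONST → push 3. Stack: [0, 74, 3]
BINARY_OP >> → 74 >> 3 = 9. Stack: [0, 9]
BINARY_OP + → 0 + 9 = 9. Stack: [9]
STORE_FAST p → p=9. Stack: []
LOAD_FAST_LOAD_FAST p,q → push 9,0. Stack: [9, 0]
BINARY_OP ^ → 9 ^ 0 = 9. Stack: [9]
STORE_FAST s → s=9. Stack: []
LOAD_FAST_LOAD_FAST a,v → push 37,0. Stack: [37, 0]
BINARY_OP - → 37 - 0 = 37. Stack: [37]
STORE_FAST z → z=37. Stack: []
LOAD_FAST z → push 37. Stack: [37]
LOAD_CONST → push 1. Stack: [37, 1]
BINARY_OP >> → 37 >> 1 = 18. Stack: [18]
RETURN_VALUE → return 18.

18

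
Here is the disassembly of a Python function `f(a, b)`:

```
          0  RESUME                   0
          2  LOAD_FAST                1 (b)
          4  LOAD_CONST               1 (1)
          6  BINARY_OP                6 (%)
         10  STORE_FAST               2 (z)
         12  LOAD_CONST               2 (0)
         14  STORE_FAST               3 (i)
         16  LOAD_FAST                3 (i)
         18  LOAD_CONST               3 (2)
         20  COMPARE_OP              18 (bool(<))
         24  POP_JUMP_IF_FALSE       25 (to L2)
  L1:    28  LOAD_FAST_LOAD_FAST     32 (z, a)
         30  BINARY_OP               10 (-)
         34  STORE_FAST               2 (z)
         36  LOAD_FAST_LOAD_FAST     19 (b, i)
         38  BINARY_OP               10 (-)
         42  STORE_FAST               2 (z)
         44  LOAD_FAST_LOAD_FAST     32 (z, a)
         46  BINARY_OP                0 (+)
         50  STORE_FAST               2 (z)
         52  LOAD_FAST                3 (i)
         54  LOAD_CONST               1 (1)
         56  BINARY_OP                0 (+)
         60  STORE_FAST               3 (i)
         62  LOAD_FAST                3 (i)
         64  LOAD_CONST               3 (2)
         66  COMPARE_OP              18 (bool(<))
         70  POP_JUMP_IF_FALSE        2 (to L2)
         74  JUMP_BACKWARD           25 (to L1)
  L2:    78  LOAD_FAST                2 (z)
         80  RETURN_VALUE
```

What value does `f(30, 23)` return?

52

LOAD_FAST b → push 23. Stack: [23]
LOAD_CONST → push 1. Stack: [23, 1]
BINARY_OP % → 23 % 1 = 0. Stack: [0]
STORE_FAST z → z=0. Stack: []
LOAD_CONST → push 0. Stack: [0]
STORE_FAST i → i=0. Stack: []
LOAD_FAST i → push 0. Stack: [0]
LOAD_CONST → push 2. Stack: [0, 2]
COMPARE_OP bool(<) → 0 vs 2 = True. Stack: [True]
POP_JUMP_IF_FALSE → pop True; no jump. Stack: []
LOAD_FAST_LOAD_FAST z,a → push 0,30. Stack: [0, 30]
BINARY_OP - → 0 - 30 = -30. Stack: [-30]
STORE_FAST z → z=-30. Stack: []
LOAD_FAST_LOAD_FAST b,i → push 23,0. Stack: [23, 0]
BINARY_OP - → 23 - 0 = 23. Stack: [23]
STORE_FAST z → z=23. Stack: []
LOAD_FAST_LOAD_FAST z,a → push 23,30. Stack: [23, 30]
BINARY_OP + → 23 + 30 = 53. Stack: [53]
STORE_FAST z → z=53. Stack: []
LOAD_FAST i → push 0. Stack: [0]
LOAD_CONST → push 1. Stack: [0, 1]
BINARY_OP + → 0 + 1 = 1. Stack: [1]
STORE_FAST i → i=1. Stack: []
LOAD_FAST i → push 1. Stack: [1]
LOAD_CONST → push 2. Stack: [1, 2]
COMPARE_OP bool(<) → 1 vs 2 = True. Stack: [True]
POP_JUMP_IF_FALSE → pop True; no jump. Stack: []
LOAD_FAST_LOAD_FAST z,a → push 53,30. Stack: [53, 30]
BINARY_OP - → 53 - 30 = 23. Stack: [23]
STORE_FAST z → z=23. Stack: []
LOAD_FAST_LOAD_FAST b,i → push 23,1. Stack: [23, 1]
BINARY_OP - → 23 - 1 = 22. Stack: [22]
STORE_FAST z → z=22. Stack: []
LOAD_FAST_LOAD_FAST z,a → push 22,30. Stack: [22, 30]
BINARY_OP + → 22 + 30 = 52. Stack: [52]
STORE_FAST z → z=52. Stack: []
LOAD_FAST i → push 1. Stack: [1]
LOAD_CONST → push 1. Stack: [1, 1]
BINARY_OP + → 1 + 1 = 2. Stack: [2]
STORE_FAST i → i=2. Stack: []
LOAD_FAST i → push 2. Stack: [2]
LOAD_CONST → push 2. Stack: [2, 2]
COMPARE_OP bool(<) → 2 vs 2 = False. Stack: [False]
POP_JUMP_IF_FALSE → pop False; jump. Stack: []
LOAD_FAST z → push 52. Stack: [52]
RETURN_VALUE → return 52.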